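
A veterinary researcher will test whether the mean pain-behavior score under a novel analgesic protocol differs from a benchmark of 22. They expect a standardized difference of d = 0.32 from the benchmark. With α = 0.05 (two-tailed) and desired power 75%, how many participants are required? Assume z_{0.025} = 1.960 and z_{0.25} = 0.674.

n = 68

For a one-sample test: n = ((z_{α/2} + z_β) / d)².
z_{α/2} + z_β = 1.960 + 0.674 = 2.634.
n = (2.634 / 0.32)² = 8.231² = 67.75.
Round up.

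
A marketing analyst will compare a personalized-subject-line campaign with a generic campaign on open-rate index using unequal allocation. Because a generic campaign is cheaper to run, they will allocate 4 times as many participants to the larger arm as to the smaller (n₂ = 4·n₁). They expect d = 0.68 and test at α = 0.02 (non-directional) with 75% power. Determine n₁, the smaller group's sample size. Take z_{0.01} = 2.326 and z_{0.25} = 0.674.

With allocation ratio k = n₂/n₁ = 4, Var(x̄₁−x̄₂) = σ²(1/n₁ + 1/(k·n₁)) = σ²·(k+1)/(k·n₁).
So n₁ = (1 + 1/k)·((z_{α/2} + z_β)/d)² = 1.250 × (3.000/0.68)².
n₁ = 1.250 × 19.46 = 24.3.
Round up: n₁ = 25, giving n₂ = 4 × 25 = 100.

n₁ = 25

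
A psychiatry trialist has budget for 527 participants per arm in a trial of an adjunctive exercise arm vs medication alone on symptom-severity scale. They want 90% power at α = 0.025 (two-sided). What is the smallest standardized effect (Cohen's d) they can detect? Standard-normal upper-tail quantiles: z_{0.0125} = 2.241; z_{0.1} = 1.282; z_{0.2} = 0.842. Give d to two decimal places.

d_min ≈ 0.22

For two independent groups of n = 527 each: d_min = (z_{α/2} + z_β)·√(2/n).
z-sum = 2.241 + 1.282 = 3.523.
d_min = 3.523 × √(2/527) = 3.523 × 0.0616 = 0.217.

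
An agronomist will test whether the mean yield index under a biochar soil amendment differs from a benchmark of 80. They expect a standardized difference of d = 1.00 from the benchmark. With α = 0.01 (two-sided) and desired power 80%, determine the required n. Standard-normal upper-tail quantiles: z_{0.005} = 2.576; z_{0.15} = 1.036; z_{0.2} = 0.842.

For a one-sample test: n = ((z_{α/2} + z_β) / d)².
z_{α/2} + z_β = 2.576 + 0.842 = 3.418.
n = (3.418 / 1.00)² = 3.418² = 11.68.
Round up.

n = 12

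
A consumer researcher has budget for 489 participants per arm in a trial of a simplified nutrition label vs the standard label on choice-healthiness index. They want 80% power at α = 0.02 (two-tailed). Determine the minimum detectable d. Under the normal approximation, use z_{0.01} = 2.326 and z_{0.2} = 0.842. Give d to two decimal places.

d_min ≈ 0.20

For two independent groups of n = 489 each: d_min = (z_{α/2} + z_β)·√(2/n).
z-sum = 2.326 + 0.842 = 3.168.
d_min = 3.168 × √(2/489) = 3.168 × 0.0640 = 0.203.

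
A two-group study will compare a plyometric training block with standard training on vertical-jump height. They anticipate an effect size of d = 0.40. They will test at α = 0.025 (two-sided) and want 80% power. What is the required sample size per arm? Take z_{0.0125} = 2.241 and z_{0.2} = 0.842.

For two independent groups with equal n: n = 2·((z_{α/2} + z_β) / d)².
z_{α/2} + z_β = 2.241 + 0.842 = 3.083.
n = 2 × (3.083 / 0.40)² = 2 × 7.708² = 2 × 59.41 = 118.8.
Round up to the next whole participant.

n = 119 per group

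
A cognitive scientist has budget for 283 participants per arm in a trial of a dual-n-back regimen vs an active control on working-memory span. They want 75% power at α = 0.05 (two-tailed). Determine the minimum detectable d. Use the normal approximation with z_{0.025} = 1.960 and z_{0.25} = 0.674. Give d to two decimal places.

For two independent groups of n = 283 each: d_min = (z_{α/2} + z_β)·√(2/n).
z-sum = 1.960 + 0.674 = 2.634.
d_min = 2.634 × √(2/283) = 2.634 × 0.0841 = 0.221.

d_min ≈ 0.22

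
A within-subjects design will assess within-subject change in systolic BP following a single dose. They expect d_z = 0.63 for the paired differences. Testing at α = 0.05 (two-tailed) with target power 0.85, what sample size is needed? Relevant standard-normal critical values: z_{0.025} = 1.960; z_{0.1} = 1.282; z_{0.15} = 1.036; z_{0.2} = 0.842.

n = 23 pairs

For a paired (one-sample on differences) test: n = ((z_{α/2} + z_β) / d)².
z_{α/2} + z_β = 1.960 + 1.036 = 2.996.
n = (2.996 / 0.63)² = 4.756² = 22.62.
Round up.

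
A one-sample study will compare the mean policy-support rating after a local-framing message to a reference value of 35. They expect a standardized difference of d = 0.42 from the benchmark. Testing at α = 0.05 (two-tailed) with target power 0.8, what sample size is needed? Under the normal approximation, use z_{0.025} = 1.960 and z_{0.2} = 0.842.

n = 45

For a one-sample test: n = ((z_{α/2} + z_β) / d)².
z_{α/2} + z_β = 1.960 + 0.842 = 2.802.
n = (2.802 / 0.42)² = 6.671² = 44.51.
Round up.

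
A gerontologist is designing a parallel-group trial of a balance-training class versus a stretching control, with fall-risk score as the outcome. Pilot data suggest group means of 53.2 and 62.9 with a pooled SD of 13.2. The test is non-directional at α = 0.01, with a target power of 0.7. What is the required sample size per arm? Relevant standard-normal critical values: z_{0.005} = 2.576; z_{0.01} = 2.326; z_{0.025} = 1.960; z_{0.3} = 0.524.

n = 36 per group

Cohen's d = |M₁ − M₂| / SD_pooled = |53.2 − 62.9| / 13.2 = 9.7 / 13.2 = 0.735.
For two independent groups with equal n: n = 2·((z_{α/2} + z_β) / d)².
z_{α/2} + z_β = 2.576 + 0.524 = 3.100.
n = 2 × (3.100 / 0.735)² = 2 × 4.218² = 2 × 17.79 = 35.6.
Round up to the next whole participant.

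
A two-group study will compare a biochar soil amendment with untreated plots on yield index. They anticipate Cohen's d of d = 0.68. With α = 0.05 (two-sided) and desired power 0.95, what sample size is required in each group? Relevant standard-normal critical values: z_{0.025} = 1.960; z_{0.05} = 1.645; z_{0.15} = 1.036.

For two independent groups with equal n: n = 2·((z_{α/2} + z_β) / d)².
z_{α/2} + z_β = 1.960 + 1.645 = 3.605.
n = 2 × (3.605 / 0.68)² = 2 × 5.301² = 2 × 28.11 = 56.2.
Round up to the next whole participant.

n = 57 per group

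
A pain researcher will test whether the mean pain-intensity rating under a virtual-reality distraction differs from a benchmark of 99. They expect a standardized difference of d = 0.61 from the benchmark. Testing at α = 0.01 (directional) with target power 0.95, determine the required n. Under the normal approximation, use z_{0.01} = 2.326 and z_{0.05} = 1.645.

n = 43

For a one-sample test: n = ((z_{α} + z_β) / d)².
z_{α} + z_β = 2.326 + 1.645 = 3.971.
n = (3.971 / 0.61)² = 6.510² = 42.38.
Round up.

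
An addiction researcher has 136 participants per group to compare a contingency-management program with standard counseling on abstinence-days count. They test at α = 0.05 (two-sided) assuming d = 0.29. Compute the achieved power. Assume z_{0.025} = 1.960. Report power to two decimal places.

For two equal groups, power = Φ(d·√(n/2) − z_{α/2}).
d·√(n/2) = 0.29 × √(136/2) = 0.29 × 8.246 = 2.391.
z_β = 2.391 − 1.960 = 0.431.
Power = Φ(0.431) = 0.667.

power ≈ 0.67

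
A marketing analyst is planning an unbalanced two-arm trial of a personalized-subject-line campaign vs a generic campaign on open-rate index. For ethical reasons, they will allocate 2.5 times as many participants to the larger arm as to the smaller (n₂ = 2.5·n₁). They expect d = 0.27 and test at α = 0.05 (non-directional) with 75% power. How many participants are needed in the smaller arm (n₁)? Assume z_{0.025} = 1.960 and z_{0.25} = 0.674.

With allocation ratio k = n₂/n₁ = 2.5, Var(x̄₁−x̄₂) = σ²(1/n₁ + 1/(k·n₁)) = σ²·(k+1)/(k·n₁).
So n₁ = (1 + 1/k)·((z_{α/2} + z_β)/d)² = 1.400 × (2.634/0.27)².
n₁ = 1.400 × 95.17 = 133.2.
Round up: n₁ = 134, giving n₂ = 2.5 × 134 = 335.

n₁ = 134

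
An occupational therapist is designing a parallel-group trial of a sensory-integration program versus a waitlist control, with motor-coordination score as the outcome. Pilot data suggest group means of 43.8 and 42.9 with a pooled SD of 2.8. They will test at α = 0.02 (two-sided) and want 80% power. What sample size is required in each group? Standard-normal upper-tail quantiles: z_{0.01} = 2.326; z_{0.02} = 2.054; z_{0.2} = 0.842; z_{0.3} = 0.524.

n = 195 per group

Cohen's d = |M₁ − M₂| / SD_pooled = |43.8 − 42.9| / 2.8 = 0.9 / 2.8 = 0.321.
For two independent groups with equal n: n = 2·((z_{α/2} + z_β) / d)².
z_{α/2} + z_β = 2.326 + 0.842 = 3.168.
n = 2 × (3.168 / 0.321)² = 2 × 9.869² = 2 × 97.40 = 194.8.
Round up to the next whole participant.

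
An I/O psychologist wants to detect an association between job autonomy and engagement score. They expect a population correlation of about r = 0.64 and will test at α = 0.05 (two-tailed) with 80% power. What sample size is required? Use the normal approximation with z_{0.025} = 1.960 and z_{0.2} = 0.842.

Fisher's z: C = ½·ln((1+r)/(1−r)) = ½·ln(4.5556) = 0.7582.
n = ((z_{α/2} + z_β)/C)² + 3.
(1.960 + 0.842) / 0.7582 = 2.802 / 0.7582 = 3.696.
n = 3.696² + 3 = 13.66 + 3 = 16.7.
Round up.

n = 17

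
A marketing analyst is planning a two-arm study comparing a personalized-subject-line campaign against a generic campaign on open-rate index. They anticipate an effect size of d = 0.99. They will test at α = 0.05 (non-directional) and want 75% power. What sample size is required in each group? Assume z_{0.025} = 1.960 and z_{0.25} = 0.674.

n = 15 per group

For two independent groups with equal n: n = 2·((z_{α/2} + z_β) / d)².
z_{α/2} + z_β = 1.960 + 0.674 = 2.634.
n = 2 × (2.634 / 0.99)² = 2 × 2.661² = 2 × 7.08 = 14.2.
Round up to the next whole participant.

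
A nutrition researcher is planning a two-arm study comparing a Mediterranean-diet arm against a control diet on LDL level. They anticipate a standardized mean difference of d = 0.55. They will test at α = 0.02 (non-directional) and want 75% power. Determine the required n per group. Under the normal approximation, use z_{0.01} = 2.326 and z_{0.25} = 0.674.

For two independent groups with equal n: n = 2·((z_{α/2} + z_β) / d)².
z_{α/2} + z_β = 2.326 + 0.674 = 3.000.
n = 2 × (3.000 / 0.55)² = 2 × 5.455² = 2 × 29.75 = 59.5.
Round up to the next whole participant.

n = 60 per group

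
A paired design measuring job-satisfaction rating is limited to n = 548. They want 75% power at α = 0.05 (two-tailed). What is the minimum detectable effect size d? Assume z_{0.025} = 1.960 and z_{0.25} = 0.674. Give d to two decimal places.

d_min ≈ 0.11

For a single sample (or paired design) of n = 548: d_min = (z_{α/2} + z_β)/√n.
z-sum = 1.960 + 0.674 = 2.634.
d_min = 2.634 / √548 = 2.634 / 23.409 = 0.113.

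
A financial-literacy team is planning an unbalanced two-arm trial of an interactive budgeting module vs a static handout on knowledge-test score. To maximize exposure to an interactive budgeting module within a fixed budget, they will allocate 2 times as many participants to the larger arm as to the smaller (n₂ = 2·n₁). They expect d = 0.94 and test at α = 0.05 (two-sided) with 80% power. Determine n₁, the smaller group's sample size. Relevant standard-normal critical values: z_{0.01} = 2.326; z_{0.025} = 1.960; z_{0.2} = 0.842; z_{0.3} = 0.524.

n₁ = 14

With allocation ratio k = n₂/n₁ = 2, Var(x̄₁−x̄₂) = σ²(1/n₁ + 1/(k·n₁)) = σ²·(k+1)/(k·n₁).
So n₁ = (1 + 1/k)·((z_{α/2} + z_β)/d)² = 1.500 × (2.802/0.94)².
n₁ = 1.500 × 8.89 = 13.3.
Round up: n₁ = 14, giving n₂ = 2 × 14 = 28.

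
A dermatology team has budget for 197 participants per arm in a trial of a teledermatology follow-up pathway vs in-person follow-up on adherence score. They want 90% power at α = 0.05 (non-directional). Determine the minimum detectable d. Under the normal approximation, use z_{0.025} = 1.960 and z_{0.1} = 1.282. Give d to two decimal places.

d_min ≈ 0.33

For two independent groups of n = 197 each: d_min = (z_{α/2} + z_β)·√(2/n).
z-sum = 1.960 + 1.282 = 3.242.
d_min = 3.242 × √(2/197) = 3.242 × 0.1008 = 0.327.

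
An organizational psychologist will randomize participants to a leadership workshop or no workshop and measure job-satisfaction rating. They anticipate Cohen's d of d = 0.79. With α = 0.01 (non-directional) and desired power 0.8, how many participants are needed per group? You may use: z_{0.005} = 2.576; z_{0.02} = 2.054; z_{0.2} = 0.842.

For two independent groups with equal n: n = 2·((z_{α/2} + z_β) / d)².
z_{α/2} + z_β = 2.576 + 0.842 = 3.418.
n = 2 × (3.418 / 0.79)² = 2 × 4.327² = 2 × 18.72 = 37.4.
Round up to the next whole participant.

n = 38 per group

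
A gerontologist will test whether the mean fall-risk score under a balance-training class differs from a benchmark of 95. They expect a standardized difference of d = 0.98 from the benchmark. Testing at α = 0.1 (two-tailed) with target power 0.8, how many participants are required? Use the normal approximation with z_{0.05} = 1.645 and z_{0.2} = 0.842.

n = 7

For a one-sample test: n = ((z_{α/2} + z_β) / d)².
z_{α/2} + z_β = 1.645 + 0.842 = 2.487.
n = (2.487 / 0.98)² = 2.538² = 6.44.
Round up.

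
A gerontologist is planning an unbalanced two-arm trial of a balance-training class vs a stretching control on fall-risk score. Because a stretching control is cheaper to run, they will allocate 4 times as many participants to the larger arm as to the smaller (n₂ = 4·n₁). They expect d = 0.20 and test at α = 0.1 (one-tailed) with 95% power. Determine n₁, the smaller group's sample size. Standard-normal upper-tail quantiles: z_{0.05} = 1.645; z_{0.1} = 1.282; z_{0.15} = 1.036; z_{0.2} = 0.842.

n₁ = 268

With allocation ratio k = n₂/n₁ = 4, Var(x̄₁−x̄₂) = σ²(1/n₁ + 1/(k·n₁)) = σ²·(k+1)/(k·n₁).
So n₁ = (1 + 1/k)·((z_{α} + z_β)/d)² = 1.250 × (2.927/0.20)².
n₁ = 1.250 × 214.18 = 267.7.
Round up: n₁ = 268, giving n₂ = 4 × 268 = 1072.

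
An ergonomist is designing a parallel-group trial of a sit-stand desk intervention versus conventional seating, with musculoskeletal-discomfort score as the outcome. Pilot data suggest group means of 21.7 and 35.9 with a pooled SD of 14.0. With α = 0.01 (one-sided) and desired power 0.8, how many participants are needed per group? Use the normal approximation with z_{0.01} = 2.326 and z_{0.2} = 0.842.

n = 20 per group

Cohen's d = |M₁ − M₂| / SD_pooled = |21.7 − 35.9| / 14.0 = 14.2 / 14.0 = 1.014.
For two independent groups with equal n: n = 2·((z_{α} + z_β) / d)².
z_{α} + z_β = 2.326 + 0.842 = 3.168.
n = 2 × (3.168 / 1.014)² = 2 × 3.124² = 2 × 9.76 = 19.5.
Round up to the next whole participant.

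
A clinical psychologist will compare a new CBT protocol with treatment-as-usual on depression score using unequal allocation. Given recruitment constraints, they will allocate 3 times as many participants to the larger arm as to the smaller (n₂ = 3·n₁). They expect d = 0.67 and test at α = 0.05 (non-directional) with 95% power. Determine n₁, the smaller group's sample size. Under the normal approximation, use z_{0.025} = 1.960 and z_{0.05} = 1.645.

With allocation ratio k = n₂/n₁ = 3, Var(x̄₁−x̄₂) = σ²(1/n₁ + 1/(k·n₁)) = σ²·(k+1)/(k·n₁).
So n₁ = (1 + 1/k)·((z_{α/2} + z_β)/d)² = 1.333 × (3.605/0.67)².
n₁ = 1.333 × 28.95 = 38.6.
Round up: n₁ = 39, giving n₂ = 3 × 39 = 117.

n₁ = 39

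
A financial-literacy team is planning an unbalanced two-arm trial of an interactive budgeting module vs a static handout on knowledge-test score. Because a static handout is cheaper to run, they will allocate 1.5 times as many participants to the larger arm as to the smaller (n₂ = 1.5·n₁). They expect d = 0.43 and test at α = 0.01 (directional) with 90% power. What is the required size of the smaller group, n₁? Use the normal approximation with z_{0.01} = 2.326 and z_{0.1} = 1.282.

n₁ = 118

With allocation ratio k = n₂/n₁ = 1.5, Var(x̄₁−x̄₂) = σ²(1/n₁ + 1/(k·n₁)) = σ²·(k+1)/(k·n₁).
So n₁ = (1 + 1/k)·((z_{α} + z_β)/d)² = 1.667 × (3.608/0.43)².
n₁ = 1.667 × 70.40 = 117.3.
Round up: n₁ = 118, giving n₂ = 1.5 × 118 = 177.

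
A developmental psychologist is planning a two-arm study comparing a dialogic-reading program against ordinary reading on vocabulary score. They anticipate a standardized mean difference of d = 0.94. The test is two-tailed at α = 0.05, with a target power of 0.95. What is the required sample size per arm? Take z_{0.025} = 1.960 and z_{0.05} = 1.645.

n = 30 per group

For two independent groups with equal n: n = 2·((z_{α/2} + z_β) / d)².
z_{α/2} + z_β = 1.960 + 1.645 = 3.605.
n = 2 × (3.605 / 0.94)² = 2 × 3.835² = 2 × 14.71 = 29.4.
Round up to the next whole participant.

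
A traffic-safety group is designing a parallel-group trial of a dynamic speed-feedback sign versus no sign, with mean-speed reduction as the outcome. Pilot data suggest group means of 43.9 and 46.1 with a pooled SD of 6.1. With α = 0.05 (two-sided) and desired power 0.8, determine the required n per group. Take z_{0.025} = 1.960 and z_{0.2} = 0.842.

Cohen's d = |M₁ − M₂| / SD_pooled = |43.9 − 46.1| / 6.1 = 2.2 / 6.1 = 0.361.
For two independent groups with equal n: n = 2·((z_{α/2} + z_β) / d)².
z_{α/2} + z_β = 1.960 + 0.842 = 2.802.
n = 2 × (2.802 / 0.361)² = 2 × 7.762² = 2 × 60.25 = 120.5.
Round up to the next whole participant.

n = 121 per group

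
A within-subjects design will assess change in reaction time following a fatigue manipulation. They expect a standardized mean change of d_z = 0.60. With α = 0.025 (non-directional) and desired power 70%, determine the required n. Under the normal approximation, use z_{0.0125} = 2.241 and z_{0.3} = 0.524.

n = 22 pairs

For a paired (one-sample on differences) test: n = ((z_{α/2} + z_β) / d)².
z_{α/2} + z_β = 2.241 + 0.524 = 2.765.
n = (2.765 / 0.60)² = 4.608² = 21.24.
Round up.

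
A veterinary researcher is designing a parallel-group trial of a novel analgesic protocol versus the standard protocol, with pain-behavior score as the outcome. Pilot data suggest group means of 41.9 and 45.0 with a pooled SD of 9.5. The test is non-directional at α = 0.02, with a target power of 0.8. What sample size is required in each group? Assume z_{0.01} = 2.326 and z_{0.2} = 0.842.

Cohen's d = |M₁ − M₂| / SD_pooled = |41.9 − 45.0| / 9.5 = 3.1 / 9.5 = 0.326.
For two independent groups with equal n: n = 2·((z_{α/2} + z_β) / d)².
z_{α/2} + z_β = 2.326 + 0.842 = 3.168.
n = 2 × (3.168 / 0.326)² = 2 × 9.718² = 2 × 94.44 = 188.9.
Round up to the next whole participant.

n = 189 per group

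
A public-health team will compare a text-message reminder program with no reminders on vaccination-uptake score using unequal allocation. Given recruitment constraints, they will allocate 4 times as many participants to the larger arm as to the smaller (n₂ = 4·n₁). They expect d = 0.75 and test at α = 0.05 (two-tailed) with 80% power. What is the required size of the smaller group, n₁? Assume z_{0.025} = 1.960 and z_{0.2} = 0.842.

With allocation ratio k = n₂/n₁ = 4, Var(x̄₁−x̄₂) = σ²(1/n₁ + 1/(k·n₁)) = σ²·(k+1)/(k·n₁).
So n₁ = (1 + 1/k)·((z_{α/2} + z_β)/d)² = 1.250 × (2.802/0.75)².
n₁ = 1.250 × 13.96 = 17.4.
Round up: n₁ = 18, giving n₂ = 4 × 18 = 72.

n₁ = 18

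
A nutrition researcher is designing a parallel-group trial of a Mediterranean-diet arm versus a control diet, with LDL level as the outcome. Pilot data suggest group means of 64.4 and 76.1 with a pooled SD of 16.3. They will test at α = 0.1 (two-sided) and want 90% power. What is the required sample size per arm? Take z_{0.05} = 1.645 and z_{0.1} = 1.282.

Cohen's d = |M₁ − M₂| / SD_pooled = |64.4 − 76.1| / 16.3 = 11.7 / 16.3 = 0.718.
For two independent groups with equal n: n = 2·((z_{α/2} + z_β) / d)².
z_{α/2} + z_β = 1.645 + 1.282 = 2.927.
n = 2 × (2.927 / 0.718)² = 2 × 4.077² = 2 × 16.62 = 33.2.
Round up to the next whole participant.

n = 34 per group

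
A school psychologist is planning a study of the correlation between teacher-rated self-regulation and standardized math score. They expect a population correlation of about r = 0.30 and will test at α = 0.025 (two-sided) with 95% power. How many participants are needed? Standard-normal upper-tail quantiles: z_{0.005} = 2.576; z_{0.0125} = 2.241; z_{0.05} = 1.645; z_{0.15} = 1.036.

Fisher's z: C = ½·ln((1+r)/(1−r)) = ½·ln(1.8571) = 0.3095.
n = ((z_{α/2} + z_β)/C)² + 3.
(2.241 + 1.645) / 0.3095 = 3.886 / 0.3095 = 12.556.
n = 12.556² + 3 = 157.65 + 3 = 160.6.
Round up.

n = 161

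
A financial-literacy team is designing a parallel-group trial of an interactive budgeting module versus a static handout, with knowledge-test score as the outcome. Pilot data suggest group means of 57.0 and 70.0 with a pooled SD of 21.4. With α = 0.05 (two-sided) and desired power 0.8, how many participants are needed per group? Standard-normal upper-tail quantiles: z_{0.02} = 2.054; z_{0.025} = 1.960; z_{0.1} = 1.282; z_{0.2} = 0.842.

Cohen's d = |M₁ − M₂| / SD_pooled = |57.0 − 70.0| / 21.4 = 13.0 / 21.4 = 0.607.
For two independent groups with equal n: n = 2·((z_{α/2} + z_β) / d)².
z_{α/2} + z_β = 1.960 + 0.842 = 2.802.
n = 2 × (2.802 / 0.607)² = 2 × 4.616² = 2 × 21.31 = 42.6.
Round up to the next whole participant.

n = 43 per group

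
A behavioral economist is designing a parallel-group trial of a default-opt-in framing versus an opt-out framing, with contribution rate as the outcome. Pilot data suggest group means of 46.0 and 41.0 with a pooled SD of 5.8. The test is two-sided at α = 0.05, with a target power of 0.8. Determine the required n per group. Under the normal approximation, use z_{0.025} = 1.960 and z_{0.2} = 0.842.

Cohen's d = |M₁ − M₂| / SD_pooled = |46.0 − 41.0| / 5.8 = 5.0 / 5.8 = 0.862.
For two independent groups with equal n: n = 2·((z_{α/2} + z_β) / d)².
z_{α/2} + z_β = 1.960 + 0.842 = 2.802.
n = 2 × (2.802 / 0.862)² = 2 × 3.251² = 2 × 10.57 = 21.1.
Round up to the next whole participant.

n = 22 per group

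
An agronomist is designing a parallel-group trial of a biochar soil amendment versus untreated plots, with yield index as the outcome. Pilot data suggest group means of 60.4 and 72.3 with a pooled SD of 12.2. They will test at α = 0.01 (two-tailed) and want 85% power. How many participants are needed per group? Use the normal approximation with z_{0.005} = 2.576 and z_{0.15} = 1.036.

n = 28 per group

Cohen's d = |M₁ − M₂| / SD_pooled = |60.4 − 72.3| / 12.2 = 11.9 / 12.2 = 0.975.
For two independent groups with equal n: n = 2·((z_{α/2} + z_β) / d)².
z_{α/2} + z_β = 2.576 + 1.036 = 3.612.
n = 2 × (3.612 / 0.975)² = 2 × 3.705² = 2 × 13.72 = 27.4.
Round up to the next whole participant.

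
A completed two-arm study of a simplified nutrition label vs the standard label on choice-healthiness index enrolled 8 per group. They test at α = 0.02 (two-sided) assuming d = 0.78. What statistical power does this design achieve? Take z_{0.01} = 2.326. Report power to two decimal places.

power ≈ 0.22

For two equal groups, power = Φ(d·√(n/2) − z_{α/2}).
d·√(n/2) = 0.78 × √(8/2) = 0.78 × 2.000 = 1.560.
z_β = 1.560 − 2.326 = -0.766.
Power = Φ(-0.766) = 0.222.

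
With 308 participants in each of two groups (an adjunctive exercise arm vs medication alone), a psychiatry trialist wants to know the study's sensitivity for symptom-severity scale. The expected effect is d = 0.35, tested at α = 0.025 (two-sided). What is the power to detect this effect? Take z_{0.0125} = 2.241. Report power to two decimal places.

For two equal groups, power = Φ(d·√(n/2) − z_{α/2}).
d·√(n/2) = 0.35 × √(308/2) = 0.35 × 12.410 = 4.343.
z_β = 4.343 − 2.241 = 2.102.
Power = Φ(2.102) = 0.982.

power ≈ 0.98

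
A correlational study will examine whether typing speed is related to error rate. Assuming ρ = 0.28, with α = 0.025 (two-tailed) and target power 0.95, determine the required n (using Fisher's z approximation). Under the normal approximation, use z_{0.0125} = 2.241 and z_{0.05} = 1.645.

n = 186

Fisher's z: C = ½·ln((1+r)/(1−r)) = ½·ln(1.7778) = 0.2877.
n = ((z_{α/2} + z_β)/C)² + 3.
(2.241 + 1.645) / 0.2877 = 3.886 / 0.2877 = 13.507.
n = 13.507² + 3 = 182.44 + 3 = 185.4.
Round up.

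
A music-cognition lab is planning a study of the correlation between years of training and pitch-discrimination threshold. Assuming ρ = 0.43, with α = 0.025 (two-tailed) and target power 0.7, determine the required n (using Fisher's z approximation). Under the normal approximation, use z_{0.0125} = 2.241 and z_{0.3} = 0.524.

Fisher's z: C = ½·ln((1+r)/(1−r)) = ½·ln(2.5088) = 0.4599.
n = ((z_{α/2} + z_β)/C)² + 3.
(2.241 + 0.524) / 0.4599 = 2.765 / 0.4599 = 6.012.
n = 6.012² + 3 = 36.15 + 3 = 39.1.
Round up.

n = 40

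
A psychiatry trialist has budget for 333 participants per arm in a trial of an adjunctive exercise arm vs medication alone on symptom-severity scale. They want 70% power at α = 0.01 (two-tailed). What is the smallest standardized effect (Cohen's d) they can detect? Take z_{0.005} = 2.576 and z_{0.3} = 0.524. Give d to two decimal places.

For two independent groups of n = 333 each: d_min = (z_{α/2} + z_β)·√(2/n).
z-sum = 2.576 + 0.524 = 3.100.
d_min = 3.100 × √(2/333) = 3.100 × 0.0775 = 0.240.

d_min ≈ 0.24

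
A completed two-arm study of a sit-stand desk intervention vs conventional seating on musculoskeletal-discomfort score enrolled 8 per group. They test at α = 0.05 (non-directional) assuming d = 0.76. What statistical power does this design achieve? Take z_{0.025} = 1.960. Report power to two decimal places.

For two equal groups, power = Φ(d·√(n/2) − z_{α/2}).
d·√(n/2) = 0.76 × √(8/2) = 0.76 × 2.000 = 1.520.
z_β = 1.520 − 1.960 = -0.440.
Power = Φ(-0.440) = 0.330.

power ≈ 0.33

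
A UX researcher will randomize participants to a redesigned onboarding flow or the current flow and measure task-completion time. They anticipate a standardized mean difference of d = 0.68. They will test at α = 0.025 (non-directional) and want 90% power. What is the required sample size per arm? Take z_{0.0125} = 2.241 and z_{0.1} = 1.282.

n = 54 per group

For two independent groups with equal n: n = 2·((z_{α/2} + z_β) / d)².
z_{α/2} + z_β = 2.241 + 1.282 = 3.523.
n = 2 × (3.523 / 0.68)² = 2 × 5.181² = 2 × 26.84 = 53.7.
Round up to the next whole participant.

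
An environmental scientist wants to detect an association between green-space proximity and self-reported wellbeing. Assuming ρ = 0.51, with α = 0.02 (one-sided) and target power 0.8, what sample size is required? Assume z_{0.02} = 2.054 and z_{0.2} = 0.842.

Fisher's z: C = ½·ln((1+r)/(1−r)) = ½·ln(3.0816) = 0.5627.
n = ((z_{α} + z_β)/C)² + 3.
(2.054 + 0.842) / 0.5627 = 2.896 / 0.5627 = 5.147.
n = 5.147² + 3 = 26.49 + 3 = 29.5.
Round up.

n = 30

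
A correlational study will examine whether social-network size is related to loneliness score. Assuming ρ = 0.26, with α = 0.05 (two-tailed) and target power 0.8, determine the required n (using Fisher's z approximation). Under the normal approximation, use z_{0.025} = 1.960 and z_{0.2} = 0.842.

Fisher's z: C = ½·ln((1+r)/(1−r)) = ½·ln(1.7027) = 0.2661.
n = ((z_{α/2} + z_β)/C)² + 3.
(1.960 + 0.842) / 0.2661 = 2.802 / 0.2661 = 10.530.
n = 10.530² + 3 = 110.88 + 3 = 113.9.
Round up.

n = 114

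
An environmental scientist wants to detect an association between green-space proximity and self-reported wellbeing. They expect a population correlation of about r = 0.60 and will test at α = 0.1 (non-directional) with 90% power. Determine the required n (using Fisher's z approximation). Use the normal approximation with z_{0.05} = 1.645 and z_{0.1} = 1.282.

n = 21

Fisher's z: C = ½·ln((1+r)/(1−r)) = ½·ln(4.0000) = 0.6931.
n = ((z_{α/2} + z_β)/C)² + 3.
(1.645 + 1.282) / 0.6931 = 2.927 / 0.6931 = 4.223.
n = 4.223² + 3 = 17.83 + 3 = 20.8.
Round up.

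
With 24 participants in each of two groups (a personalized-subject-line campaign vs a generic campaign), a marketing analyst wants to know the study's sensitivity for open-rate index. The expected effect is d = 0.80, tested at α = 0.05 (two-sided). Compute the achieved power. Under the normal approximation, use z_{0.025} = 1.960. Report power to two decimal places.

For two equal groups, power = Φ(d·√(n/2) − z_{α/2}).
d·√(n/2) = 0.80 × √(24/2) = 0.80 × 3.464 = 2.771.
z_β = 2.771 − 1.960 = 0.811.
Power = Φ(0.811) = 0.791.

power ≈ 0.79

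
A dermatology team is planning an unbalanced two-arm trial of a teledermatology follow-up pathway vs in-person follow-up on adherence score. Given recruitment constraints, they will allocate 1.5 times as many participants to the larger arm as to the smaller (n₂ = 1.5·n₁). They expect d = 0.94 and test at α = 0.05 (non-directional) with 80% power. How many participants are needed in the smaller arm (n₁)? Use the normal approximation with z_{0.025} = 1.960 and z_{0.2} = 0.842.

With allocation ratio k = n₂/n₁ = 1.5, Var(x̄₁−x̄₂) = σ²(1/n₁ + 1/(k·n₁)) = σ²·(k+1)/(k·n₁).
So n₁ = (1 + 1/k)·((z_{α/2} + z_β)/d)² = 1.667 × (2.802/0.94)².
n₁ = 1.667 × 8.89 = 14.8.
Round up: n₁ = 15, giving n₂ = ⌈1.5 × 15⌉ = ⌈22.5⌉ = 23.

n₁ = 15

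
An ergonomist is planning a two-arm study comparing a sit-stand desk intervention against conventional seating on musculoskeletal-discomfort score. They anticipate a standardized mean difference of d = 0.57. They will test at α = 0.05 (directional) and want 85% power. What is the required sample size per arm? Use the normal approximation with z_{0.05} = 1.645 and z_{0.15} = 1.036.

For two independent groups with equal n: n = 2·((z_{α} + z_β) / d)².
z_{α} + z_β = 1.645 + 1.036 = 2.681.
n = 2 × (2.681 / 0.57)² = 2 × 4.704² = 2 × 22.12 = 44.2.
Round up to the next whole participant.

n = 45 per group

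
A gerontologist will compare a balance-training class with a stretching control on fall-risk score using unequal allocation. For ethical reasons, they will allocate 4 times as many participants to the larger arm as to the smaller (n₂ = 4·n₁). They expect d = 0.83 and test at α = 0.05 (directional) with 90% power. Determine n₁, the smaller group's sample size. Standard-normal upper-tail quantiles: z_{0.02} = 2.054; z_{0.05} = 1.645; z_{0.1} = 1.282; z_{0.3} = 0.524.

n₁ = 16

With allocation ratio k = n₂/n₁ = 4, Var(x̄₁−x̄₂) = σ²(1/n₁ + 1/(k·n₁)) = σ²·(k+1)/(k·n₁).
So n₁ = (1 + 1/k)·((z_{α} + z_β)/d)² = 1.250 × (2.927/0.83)².
n₁ = 1.250 × 12.44 = 15.5.
Round up: n₁ = 16, giving n₂ = 4 × 16 = 64.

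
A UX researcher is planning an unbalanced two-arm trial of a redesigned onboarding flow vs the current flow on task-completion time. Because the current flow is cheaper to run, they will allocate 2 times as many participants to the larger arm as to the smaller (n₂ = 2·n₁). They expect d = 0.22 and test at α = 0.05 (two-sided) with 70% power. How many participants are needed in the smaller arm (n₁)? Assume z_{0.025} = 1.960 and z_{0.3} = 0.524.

With allocation ratio k = n₂/n₁ = 2, Var(x̄₁−x̄₂) = σ²(1/n₁ + 1/(k·n₁)) = σ²·(k+1)/(k·n₁).
So n₁ = (1 + 1/k)·((z_{α/2} + z_β)/d)² = 1.500 × (2.484/0.22)².
n₁ = 1.500 × 127.48 = 191.2.
Round up: n₁ = 192, giving n₂ = 2 × 192 = 384.

n₁ = 192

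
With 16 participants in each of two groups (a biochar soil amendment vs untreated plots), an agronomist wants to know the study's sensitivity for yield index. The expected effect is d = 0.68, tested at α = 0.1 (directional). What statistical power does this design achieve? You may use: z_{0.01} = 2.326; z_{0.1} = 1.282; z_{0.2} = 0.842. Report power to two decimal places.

power ≈ 0.74

For two equal groups, power = Φ(d·√(n/2) − z_{α}).
d·√(n/2) = 0.68 × √(16/2) = 0.68 × 2.828 = 1.923.
z_β = 1.923 − 1.282 = 0.641.
Power = Φ(0.641) = 0.739.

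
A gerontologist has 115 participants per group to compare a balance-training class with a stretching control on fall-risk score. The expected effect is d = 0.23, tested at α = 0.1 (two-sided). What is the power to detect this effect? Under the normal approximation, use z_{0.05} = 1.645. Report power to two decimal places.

For two equal groups, power = Φ(d·√(n/2) − z_{α/2}).
d·√(n/2) = 0.23 × √(115/2) = 0.23 × 7.583 = 1.744.
z_β = 1.744 − 1.645 = 0.099.
Power = Φ(0.099) = 0.539.

power ≈ 0.54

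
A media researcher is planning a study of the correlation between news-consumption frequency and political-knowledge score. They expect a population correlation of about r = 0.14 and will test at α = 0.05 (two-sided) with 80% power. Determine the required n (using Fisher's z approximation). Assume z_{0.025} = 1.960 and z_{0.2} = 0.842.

Fisher's z: C = ½·ln((1+r)/(1−r)) = ½·ln(1.3256) = 0.1409.
n = ((z_{α/2} + z_β)/C)² + 3.
(1.960 + 0.842) / 0.1409 = 2.802 / 0.1409 = 19.886.
n = 19.886² + 3 = 395.47 + 3 = 398.5.
Round up.

n = 399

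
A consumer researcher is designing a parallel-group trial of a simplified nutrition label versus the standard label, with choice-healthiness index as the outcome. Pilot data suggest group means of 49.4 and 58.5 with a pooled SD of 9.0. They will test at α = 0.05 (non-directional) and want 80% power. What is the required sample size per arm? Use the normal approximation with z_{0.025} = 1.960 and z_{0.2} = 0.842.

Cohen's d = |M₁ − M₂| / SD_pooled = |49.4 − 58.5| / 9.0 = 9.1 / 9.0 = 1.011.
For two independent groups with equal n: n = 2·((z_{α/2} + z_β) / d)².
z_{α/2} + z_β = 1.960 + 0.842 = 2.802.
n = 2 × (2.802 / 1.011)² = 2 × 2.772² = 2 × 7.68 = 15.4.
Round up to the next whole participant.

n = 16 per group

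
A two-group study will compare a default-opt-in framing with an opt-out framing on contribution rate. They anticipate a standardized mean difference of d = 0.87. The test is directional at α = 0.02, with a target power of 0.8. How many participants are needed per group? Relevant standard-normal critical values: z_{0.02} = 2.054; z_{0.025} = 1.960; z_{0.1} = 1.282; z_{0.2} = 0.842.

n = 23 per group

For two independent groups with equal n: n = 2·((z_{α} + z_β) / d)².
z_{α} + z_β = 2.054 + 0.842 = 2.896.
n = 2 × (2.896 / 0.87)² = 2 × 3.329² = 2 × 11.08 = 22.2.
Round up to the next whole participant.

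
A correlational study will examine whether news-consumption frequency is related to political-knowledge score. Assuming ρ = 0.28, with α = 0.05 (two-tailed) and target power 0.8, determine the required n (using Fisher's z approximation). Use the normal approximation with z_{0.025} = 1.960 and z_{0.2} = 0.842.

Fisher's z: C = ½·ln((1+r)/(1−r)) = ½·ln(1.7778) = 0.2877.
n = ((z_{α/2} + z_β)/C)² + 3.
(1.960 + 0.842) / 0.2877 = 2.802 / 0.2877 = 9.739.
n = 9.739² + 3 = 94.85 + 3 = 97.9.
Round up.

n = 98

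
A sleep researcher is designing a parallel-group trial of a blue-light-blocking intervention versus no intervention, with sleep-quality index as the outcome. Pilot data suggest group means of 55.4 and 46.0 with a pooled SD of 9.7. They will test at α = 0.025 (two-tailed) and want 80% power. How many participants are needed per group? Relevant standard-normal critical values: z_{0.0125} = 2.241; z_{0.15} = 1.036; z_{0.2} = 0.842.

n = 21 per group

Cohen's d = |M₁ − M₂| / SD_pooled = |55.4 − 46.0| / 9.7 = 9.4 / 9.7 = 0.969.
For two independent groups with equal n: n = 2·((z_{α/2} + z_β) / d)².
z_{α/2} + z_β = 2.241 + 0.842 = 3.083.
n = 2 × (3.083 / 0.969)² = 2 × 3.182² = 2 × 10.12 = 20.2.
Round up to the next whole participant.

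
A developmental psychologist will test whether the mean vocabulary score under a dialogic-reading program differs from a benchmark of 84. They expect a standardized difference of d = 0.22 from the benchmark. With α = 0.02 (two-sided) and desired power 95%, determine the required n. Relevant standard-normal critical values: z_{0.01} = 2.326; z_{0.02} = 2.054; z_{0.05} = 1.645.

For a one-sample test: n = ((z_{α/2} + z_β) / d)².
z_{α/2} + z_β = 2.326 + 1.645 = 3.971.
n = (3.971 / 0.22)² = 18.050² = 325.80.
Round up.

n = 326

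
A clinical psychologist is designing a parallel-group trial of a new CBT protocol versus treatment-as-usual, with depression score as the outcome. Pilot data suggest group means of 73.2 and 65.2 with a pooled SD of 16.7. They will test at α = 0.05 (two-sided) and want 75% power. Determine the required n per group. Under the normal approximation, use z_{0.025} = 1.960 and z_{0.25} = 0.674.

n = 61 per group

Cohen's d = |M₁ − M₂| / SD_pooled = |73.2 − 65.2| / 16.7 = 8.0 / 16.7 = 0.479.
For two independent groups with equal n: n = 2·((z_{α/2} + z_β) / d)².
z_{α/2} + z_β = 1.960 + 0.674 = 2.634.
n = 2 × (2.634 / 0.479)² = 2 × 5.499² = 2 × 30.24 = 60.5.
Round up to the next whole participant.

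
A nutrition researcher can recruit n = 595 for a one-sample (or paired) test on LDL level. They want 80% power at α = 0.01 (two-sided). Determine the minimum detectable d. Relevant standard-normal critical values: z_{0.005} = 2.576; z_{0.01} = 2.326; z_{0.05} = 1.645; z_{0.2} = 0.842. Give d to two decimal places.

For a single sample (or paired design) of n = 595: d_min = (z_{α/2} + z_β)/√n.
z-sum = 2.576 + 0.842 = 3.418.
d_min = 3.418 / √595 = 3.418 / 24.393 = 0.140.

d_min ≈ 0.14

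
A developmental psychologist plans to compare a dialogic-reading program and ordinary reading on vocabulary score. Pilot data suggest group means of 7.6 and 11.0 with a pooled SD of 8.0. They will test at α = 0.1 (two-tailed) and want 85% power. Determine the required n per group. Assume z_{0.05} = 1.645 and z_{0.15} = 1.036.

n = 80 per group

Cohen's d = |M₁ − M₂| / SD_pooled = |7.6 − 11.0| / 8.0 = 3.4 / 8.0 = 0.425.
For two independent groups with equal n: n = 2·((z_{α/2} + z_β) / d)².
z_{α/2} + z_β = 1.645 + 1.036 = 2.681.
n = 2 × (2.681 / 0.425)² = 2 × 6.308² = 2 × 39.79 = 79.6.
Round up to the next whole participant.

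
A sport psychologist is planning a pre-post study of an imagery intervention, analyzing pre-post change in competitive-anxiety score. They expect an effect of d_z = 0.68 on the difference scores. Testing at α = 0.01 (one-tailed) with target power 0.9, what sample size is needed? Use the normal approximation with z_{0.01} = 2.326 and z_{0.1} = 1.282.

For a paired (one-sample on differences) test: n = ((z_{α} + z_β) / d)².
z_{α} + z_β = 2.326 + 1.282 = 3.608.
n = (3.608 / 0.68)² = 5.306² = 28.15.
Round up.

n = 29 pairs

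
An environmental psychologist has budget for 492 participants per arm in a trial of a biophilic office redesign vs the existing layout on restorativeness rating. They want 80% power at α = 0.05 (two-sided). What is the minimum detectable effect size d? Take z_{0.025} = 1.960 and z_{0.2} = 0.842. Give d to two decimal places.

d_min ≈ 0.18

For two independent groups of n = 492 each: d_min = (z_{α/2} + z_β)·√(2/n).
z-sum = 1.960 + 0.842 = 2.802.
d_min = 2.802 × √(2/492) = 2.802 × 0.0638 = 0.179.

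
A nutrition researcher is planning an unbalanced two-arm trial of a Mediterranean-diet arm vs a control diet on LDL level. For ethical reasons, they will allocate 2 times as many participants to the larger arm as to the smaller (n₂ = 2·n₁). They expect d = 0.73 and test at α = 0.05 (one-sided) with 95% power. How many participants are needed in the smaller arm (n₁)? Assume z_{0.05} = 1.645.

n₁ = 31

With allocation ratio k = n₂/n₁ = 2, Var(x̄₁−x̄₂) = σ²(1/n₁ + 1/(k·n₁)) = σ²·(k+1)/(k·n₁).
So n₁ = (1 + 1/k)·((z_{α} + z_β)/d)² = 1.500 × (3.290/0.73)².
n₁ = 1.500 × 20.31 = 30.5.
Round up: n₁ = 31, giving n₂ = 2 × 31 = 62.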